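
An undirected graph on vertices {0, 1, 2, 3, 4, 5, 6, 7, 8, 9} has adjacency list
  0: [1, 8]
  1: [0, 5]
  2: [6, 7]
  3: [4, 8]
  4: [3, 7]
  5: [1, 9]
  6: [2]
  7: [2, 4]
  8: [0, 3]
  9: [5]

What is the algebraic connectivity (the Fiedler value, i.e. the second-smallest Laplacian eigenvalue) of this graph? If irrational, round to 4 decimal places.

0.0979

Each diagonal entry of L is the vertex degree and each off-diagonal entry is -1 where an edge is present, 0 otherwise; in the order [0, 1, 2, 3, 4, 5, 6, 7, 8, 9] the diagonal is [2, 2, 2, 2, 2, 2, 1, 2, 2, 1]. The sorted Laplacian eigenvalues are [0, 0.0979, 0.3820, 0.8244, 1.3820, 2, 2.6180, 3.1756, 3.6180, 3.9021]; the algebraic connectivity is the second entry, 0.0979. There is one zero in the spectrum, matching the 1 component.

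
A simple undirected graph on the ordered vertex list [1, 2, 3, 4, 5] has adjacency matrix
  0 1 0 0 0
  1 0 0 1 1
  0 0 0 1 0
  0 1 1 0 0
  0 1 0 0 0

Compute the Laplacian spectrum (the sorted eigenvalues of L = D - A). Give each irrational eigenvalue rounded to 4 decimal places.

Reading degrees in the order [1, 2, 3, 4, 5] gives [1, 3, 1, 2, 1]; set D = diag(1, 3, 1, 2, 1) and form L = D - A. The multiplicity of 0 as a Laplacian eigenvalue equals the number of connected components. The single zero eigenvalue shows the graph is connected. The largest eigenvalue, 4.1701, is at most the vertex count 5.

[0, 0.5188, 1, 2.3111, 4.1701]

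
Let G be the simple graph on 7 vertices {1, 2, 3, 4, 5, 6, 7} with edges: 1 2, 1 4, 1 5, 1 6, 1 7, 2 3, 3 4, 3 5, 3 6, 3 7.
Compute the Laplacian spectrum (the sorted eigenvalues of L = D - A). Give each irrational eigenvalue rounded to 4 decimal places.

Each diagonal entry of L is the vertex degree and each off-diagonal entry is -1 where an edge is present, 0 otherwise; in the order [1, 2, 3, 4, 5, 6, 7] the diagonal is [5, 2, 5, 2, 2, 2, 2]. The multiplicity of 0 as a Laplacian eigenvalue equals the number of connected components. The single zero eigenvalue shows the graph is connected. The eigenvalues sum to 20, which equals trace(L) = 2|E|.

[0, 2, 2, 2, 2, 5, 7]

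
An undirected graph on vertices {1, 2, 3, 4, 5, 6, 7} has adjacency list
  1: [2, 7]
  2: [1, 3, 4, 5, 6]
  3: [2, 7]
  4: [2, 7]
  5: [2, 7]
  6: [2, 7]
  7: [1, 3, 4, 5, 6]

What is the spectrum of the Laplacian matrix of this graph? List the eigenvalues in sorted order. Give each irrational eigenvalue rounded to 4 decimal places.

Each diagonal entry of L is the vertex degree and each off-diagonal entry is -1 where an edge is present, 0 otherwise; in the order [1, 2, 3, 4, 5, 6, 7] the diagonal is [2, 5, 2, 2, 2, 2, 5]. L is symmetric positive semidefinite, so every eigenvalue is real and nonnegative. There is one zero in the spectrum, matching the 1 component. The eigenvalues sum to 20, which equals trace(L) = 2|E|.

[0, 2, 2, 2, 2, 5, 7]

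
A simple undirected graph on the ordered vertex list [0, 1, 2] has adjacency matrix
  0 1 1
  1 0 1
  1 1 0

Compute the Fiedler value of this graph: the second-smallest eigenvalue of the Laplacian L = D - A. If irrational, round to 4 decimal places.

Each diagonal entry of L is the vertex degree and each off-diagonal entry is -1 where an edge is present, 0 otherwise; in the order [0, 1, 2] the diagonal is [2, 2, 2]. The sorted Laplacian eigenvalues are [0, 3, 3]; the algebraic connectivity is the second entry, 3. There is one zero in the spectrum, matching the 1 component.

3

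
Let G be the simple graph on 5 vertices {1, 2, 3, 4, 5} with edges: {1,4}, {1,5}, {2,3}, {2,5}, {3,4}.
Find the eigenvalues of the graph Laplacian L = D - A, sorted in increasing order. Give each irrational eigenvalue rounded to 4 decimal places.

With the vertex order [1, 2, 3, 4, 5], the degrees are [2, 2, 2, 2, 2], giving D = diag(2, 2, 2, 2, 2) and L = D - A. The multiplicity of 0 as a Laplacian eigenvalue equals the number of connected components. By the matrix-tree theorem the graph has (1/5) * product of the nonzero eigenvalues = 5 spanning trees.

[0, 1.3820, 1.3820, 3.6180, 3.6180]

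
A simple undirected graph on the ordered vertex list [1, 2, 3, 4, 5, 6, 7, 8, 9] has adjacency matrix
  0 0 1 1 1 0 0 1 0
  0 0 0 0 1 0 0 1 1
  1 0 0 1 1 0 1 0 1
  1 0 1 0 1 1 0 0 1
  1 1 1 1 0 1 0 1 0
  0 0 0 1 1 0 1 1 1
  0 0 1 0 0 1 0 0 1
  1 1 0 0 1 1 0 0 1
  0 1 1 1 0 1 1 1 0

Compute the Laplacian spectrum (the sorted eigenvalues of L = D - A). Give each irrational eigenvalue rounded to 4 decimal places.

[0, 2.4065, 2.8865, 4.4183, 4.8465, 6, 6.2508, 7.1458, 8.0456]

Each diagonal entry of L is the vertex degree and each off-diagonal entry is -1 where an edge is present, 0 otherwise; in the order [1, 2, 3, 4, 5, 6, 7, 8, 9] the diagonal is [4, 3, 5, 5, 6, 5, 3, 5, 6]. L is symmetric positive semidefinite, so every eigenvalue is real and nonnegative. The single zero eigenvalue shows the graph is connected.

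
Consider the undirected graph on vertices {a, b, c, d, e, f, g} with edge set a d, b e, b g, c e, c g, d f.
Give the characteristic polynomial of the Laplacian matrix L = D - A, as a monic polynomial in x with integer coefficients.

x^7 - 12x^6 + 55x^5 - 120x^4 + 124x^3 - 48x^2

With the vertex order [a, b, c, d, e, f, g], the degrees are [1, 2, 2, 2, 2, 1, 2], giving D = diag(1, 2, 2, 2, 2, 1, 2) and L = D - A. Computing det(xI - L) by cofactor expansion (or equivalently via sum-over-permutations) gives x^7 - 12x^6 + 55x^5 - 120x^4 + 124x^3 - 48x^2. The constant term is 0 because L is singular (the all-ones vector lies in its kernel). The largest eigenvalue, 4, is at most the vertex count 7.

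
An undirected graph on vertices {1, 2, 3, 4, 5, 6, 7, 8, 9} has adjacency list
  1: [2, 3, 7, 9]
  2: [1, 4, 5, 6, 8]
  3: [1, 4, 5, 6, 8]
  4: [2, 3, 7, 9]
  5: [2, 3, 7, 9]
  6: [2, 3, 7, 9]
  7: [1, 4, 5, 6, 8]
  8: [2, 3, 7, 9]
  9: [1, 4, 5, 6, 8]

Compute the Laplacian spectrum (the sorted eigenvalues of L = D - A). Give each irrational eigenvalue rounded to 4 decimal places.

[0, 4, 4, 4, 4, 5, 5, 5, 9]

With the vertex order [1, 2, 3, 4, 5, 6, 7, 8, 9], the degrees are [4, 5, 5, 4, 4, 4, 5, 4, 5], giving D = diag(4, 5, 5, 4, 4, 4, 5, 4, 5) and L = D - A. Diagonalising L (or applying a numerical eigensolver to the 9x9 matrix) gives the spectrum above. The single zero eigenvalue shows the graph is connected. The largest eigenvalue, 9, is at most the vertex count 9.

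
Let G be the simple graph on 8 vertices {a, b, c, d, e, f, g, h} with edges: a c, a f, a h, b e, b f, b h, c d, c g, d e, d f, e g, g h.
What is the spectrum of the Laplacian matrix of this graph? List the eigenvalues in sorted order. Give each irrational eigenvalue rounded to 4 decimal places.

[0, 2, 2, 2, 4, 4, 4, 6]

Each diagonal entry of L is the vertex degree and each off-diagonal entry is -1 where an edge is present, 0 otherwise; in the order [a, b, c, d, e, f, g, h] the diagonal is [3, 3, 3, 3, 3, 3, 3, 3]. The multiplicity of 0 as a Laplacian eigenvalue equals the number of connected components. There is one zero in the spectrum, matching the 1 component. By the matrix-tree theorem the graph has (1/8) * product of the nonzero eigenvalues = 384 spanning trees.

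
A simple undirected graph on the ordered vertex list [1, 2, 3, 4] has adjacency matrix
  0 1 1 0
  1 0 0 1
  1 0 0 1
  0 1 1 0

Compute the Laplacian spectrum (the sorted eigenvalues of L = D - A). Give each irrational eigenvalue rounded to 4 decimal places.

Reading degrees in the order [1, 2, 3, 4] gives [2, 2, 2, 2]; set D = diag(2, 2, 2, 2) and form L = D - A. The multiplicity of 0 as a Laplacian eigenvalue equals the number of connected components. The eigenvalues sum to 8, which equals trace(L) = 2|E|. The largest eigenvalue, 4, is at most the vertex count 4.

[0, 2, 2, 4]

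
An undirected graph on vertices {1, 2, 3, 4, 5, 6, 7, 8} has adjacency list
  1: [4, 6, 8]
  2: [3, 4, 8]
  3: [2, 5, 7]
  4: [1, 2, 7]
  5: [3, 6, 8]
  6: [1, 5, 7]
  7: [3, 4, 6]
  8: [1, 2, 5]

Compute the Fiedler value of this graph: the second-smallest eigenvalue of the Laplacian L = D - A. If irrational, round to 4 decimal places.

2

Each diagonal entry of L is the vertex degree and each off-diagonal entry is -1 where an edge is present, 0 otherwise; in the order [1, 2, 3, 4, 5, 6, 7, 8] the diagonal is [3, 3, 3, 3, 3, 3, 3, 3]. The sorted Laplacian eigenvalues are [0, 2, 2, 2, 4, 4, 4, 6]; the algebraic connectivity is the second entry, 2. There is one zero in the spectrum, matching the 1 component. The largest eigenvalue, 6, is at most the vertex count 8.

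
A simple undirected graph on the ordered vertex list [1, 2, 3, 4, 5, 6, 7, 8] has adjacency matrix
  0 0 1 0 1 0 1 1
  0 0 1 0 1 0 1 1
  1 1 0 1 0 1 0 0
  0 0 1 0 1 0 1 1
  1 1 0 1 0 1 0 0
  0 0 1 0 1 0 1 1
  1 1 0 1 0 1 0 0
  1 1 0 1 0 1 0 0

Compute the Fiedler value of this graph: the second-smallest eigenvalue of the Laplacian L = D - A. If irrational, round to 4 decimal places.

With the vertex order [1, 2, 3, 4, 5, 6, 7, 8], the degrees are [4, 4, 4, 4, 4, 4, 4, 4], giving D = diag(4, 4, 4, 4, 4, 4, 4, 4) and L = D - A. The sorted Laplacian eigenvalues are [0, 4, 4, 4, 4, 4, 4, 8]; the algebraic connectivity is the second entry, 4. The largest eigenvalue, 8, is at most the vertex count 8. The eigenvalues sum to 32, which equals trace(L) = 2|E|.

4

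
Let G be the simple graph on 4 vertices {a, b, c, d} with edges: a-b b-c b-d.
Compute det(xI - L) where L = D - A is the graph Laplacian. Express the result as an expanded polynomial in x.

With the vertex order [a, b, c, d], the degrees are [1, 3, 1, 1], giving D = diag(1, 3, 1, 1) and L = D - A. Computing det(xI - L) by cofactor expansion (or equivalently via sum-over-permutations) gives x^4 - 6x^3 + 9x^2 - 4x. Since p(0) = det(-L) = 0, x divides p(x). By the matrix-tree theorem the graph has (1/4) * product of the nonzero eigenvalues = 1 spanning tree.

x^4 - 6x^3 + 9x^2 - 4x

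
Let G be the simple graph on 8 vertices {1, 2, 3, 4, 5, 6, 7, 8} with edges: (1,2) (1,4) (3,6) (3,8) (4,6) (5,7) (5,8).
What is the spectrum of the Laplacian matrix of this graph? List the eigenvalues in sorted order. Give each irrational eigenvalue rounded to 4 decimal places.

[0, 0.1522, 0.5858, 1.2346, 2, 2.7654, 3.4142, 3.8478]

With the vertex order [1, 2, 3, 4, 5, 6, 7, 8], the degrees are [2, 1, 2, 2, 2, 2, 1, 2], giving D = diag(2, 1, 2, 2, 2, 2, 1, 2) and L = D - A. L is symmetric positive semidefinite, so every eigenvalue is real and nonnegative. The eigenvalues sum to 14, which equals trace(L) = 2|E|.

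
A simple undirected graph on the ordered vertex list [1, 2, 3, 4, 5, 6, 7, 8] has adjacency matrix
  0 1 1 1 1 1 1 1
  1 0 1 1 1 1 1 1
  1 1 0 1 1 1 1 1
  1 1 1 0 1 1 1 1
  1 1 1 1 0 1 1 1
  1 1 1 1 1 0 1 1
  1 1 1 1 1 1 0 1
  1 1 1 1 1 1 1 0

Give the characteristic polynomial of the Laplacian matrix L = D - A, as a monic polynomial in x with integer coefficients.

x^8 - 56x^7 + 1344x^6 - 17920x^5 + 143360x^4 - 688128x^3 + 1835008x^2 - 2097152x

Each diagonal entry of L is the vertex degree and each off-diagonal entry is -1 where an edge is present, 0 otherwise; in the order [1, 2, 3, 4, 5, 6, 7, 8] the diagonal is [7, 7, 7, 7, 7, 7, 7, 7]. The eigenvalues of L are [0, 8, 8, 8, 8, 8, 8, 8]; the characteristic polynomial is the product of (x - lambda_i), which multiplies out to x^8 - 56x^7 + 1344x^6 - 17920x^5 + 143360x^4 - 688128x^3 + 1835008x^2 - 2097152x. The coefficient of x^7 equals -trace(L) = -56, matching the sum of degrees. The eigenvalues sum to 56, which equals trace(L) = 2|E|.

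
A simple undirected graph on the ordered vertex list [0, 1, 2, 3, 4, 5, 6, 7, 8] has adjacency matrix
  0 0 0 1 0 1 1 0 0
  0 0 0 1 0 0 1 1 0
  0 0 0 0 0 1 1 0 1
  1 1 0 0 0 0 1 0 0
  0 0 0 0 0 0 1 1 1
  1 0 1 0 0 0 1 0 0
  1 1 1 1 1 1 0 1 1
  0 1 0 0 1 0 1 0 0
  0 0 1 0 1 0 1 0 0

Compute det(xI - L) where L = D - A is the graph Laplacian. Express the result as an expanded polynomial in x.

x^9 - 32x^8 + 428x^7 - 3136x^6 + 13786x^5 - 37232x^4 + 60276x^3 - 53424x^2 + 19845x

Reading degrees in the order [0, 1, 2, 3, 4, 5, 6, 7, 8] gives [3, 3, 3, 3, 3, 3, 8, 3, 3]; set D = diag(3, 3, 3, 3, 3, 3, 8, 3, 3) and form L = D - A. Computing det(xI - L) by cofactor expansion (or equivalently via sum-over-permutations) gives x^9 - 32x^8 + 428x^7 - 3136x^6 + 13786x^5 - 37232x^4 + 60276x^3 - 53424x^2 + 19845x. The coefficient of x^8 equals -trace(L) = -32, matching the sum of degrees. The eigenvalues sum to 32, which equals trace(L) = 2|E|. The largest eigenvalue, 9, is at most the vertex count 9.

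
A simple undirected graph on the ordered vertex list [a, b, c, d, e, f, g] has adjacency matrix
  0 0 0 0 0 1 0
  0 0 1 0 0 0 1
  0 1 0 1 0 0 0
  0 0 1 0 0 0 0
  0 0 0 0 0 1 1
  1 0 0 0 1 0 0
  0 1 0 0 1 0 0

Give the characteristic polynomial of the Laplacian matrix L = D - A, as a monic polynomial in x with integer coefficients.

Each diagonal entry of L is the vertex degree and each off-diagonal entry is -1 where an edge is present, 0 otherwise; in the order [a, b, c, d, e, f, g] the diagonal is [1, 2, 2, 1, 2, 2, 2]. Computing det(xI - L) by cofactor expansion (or equivalently via sum-over-permutations) gives x^7 - 12x^6 + 55x^5 - 120x^4 + 126x^3 - 56x^2 + 7x. Since p(0) = det(-L) = 0, x divides p(x). By the matrix-tree theorem the graph has (1/7) * product of the nonzero eigenvalues = 1 spanning tree. The eigenvalues sum to 12, which equals trace(L) = 2|E|.

x^7 - 12x^6 + 55x^5 - 120x^4 + 126x^3 - 56x^2 + 7x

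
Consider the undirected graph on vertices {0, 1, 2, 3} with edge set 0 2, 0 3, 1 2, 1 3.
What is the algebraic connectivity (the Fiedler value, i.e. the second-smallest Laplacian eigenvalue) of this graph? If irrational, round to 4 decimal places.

Reading degrees in the order [0, 1, 2, 3] gives [2, 2, 2, 2]; set D = diag(2, 2, 2, 2) and form L = D - A. Computing the eigenvalues of L and sorting gives [0, 2, 2, 4]. The Fiedler value lambda_2 = 2 is strictly positive, so the graph is connected.

2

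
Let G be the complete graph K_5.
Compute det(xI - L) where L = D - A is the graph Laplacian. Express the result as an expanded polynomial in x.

The graph has 5 vertices and degree multiset [4, 4, 4, 4, 4]; D is the diagonal matrix of degrees and L = D - A. Computing det(xI - L) by cofactor expansion (or equivalently via sum-over-permutations) gives x^5 - 20x^4 + 150x^3 - 500x^2 + 625x. The coefficient of x^4 equals -trace(L) = -20, matching the sum of degrees. The largest eigenvalue, 5, is at most the vertex count 5.

x^5 - 20x^4 + 150x^3 - 500x^2 + 625x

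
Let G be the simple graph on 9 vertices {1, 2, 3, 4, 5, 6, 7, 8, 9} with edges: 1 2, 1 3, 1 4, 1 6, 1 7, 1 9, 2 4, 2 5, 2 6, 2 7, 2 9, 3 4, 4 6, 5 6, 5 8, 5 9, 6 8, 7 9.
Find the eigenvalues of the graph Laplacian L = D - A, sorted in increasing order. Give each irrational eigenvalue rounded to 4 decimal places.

With the vertex order [1, 2, 3, 4, 5, 6, 7, 8, 9], the degrees are [6, 6, 2, 4, 4, 5, 3, 2, 4], giving D = diag(6, 6, 2, 4, 4, 5, 3, 2, 4) and L = D - A. Since every row of L sums to 0, the all-ones vector is in the kernel and 0 is an eigenvalue. The single zero eigenvalue shows the graph is connected.

[0, 1.3218, 1.8269, 3.4410, 3.8934, 5.1668, 5.9074, 7.1046, 7.3381]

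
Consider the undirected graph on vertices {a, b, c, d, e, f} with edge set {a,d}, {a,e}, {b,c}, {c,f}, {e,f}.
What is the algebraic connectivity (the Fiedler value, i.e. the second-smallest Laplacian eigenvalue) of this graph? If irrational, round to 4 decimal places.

0.2679

Reading degrees in the order [a, b, c, d, e, f] gives [2, 1, 2, 1, 2, 2]; set D = diag(2, 1, 2, 1, 2, 2) and form L = D - A. The sorted Laplacian eigenvalues are [0, 0.2679, 1, 2, 3, 3.7321]; the algebraic connectivity is the second entry, 0.2679. The largest eigenvalue, 3.7321, is at most the vertex count 6.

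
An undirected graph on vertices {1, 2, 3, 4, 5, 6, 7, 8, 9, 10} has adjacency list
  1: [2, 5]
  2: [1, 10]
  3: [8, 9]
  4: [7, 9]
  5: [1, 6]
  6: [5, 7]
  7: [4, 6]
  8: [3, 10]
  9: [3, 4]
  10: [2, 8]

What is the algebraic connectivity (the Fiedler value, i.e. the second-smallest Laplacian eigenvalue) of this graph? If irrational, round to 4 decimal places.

With the vertex order [1, 2, 3, 4, 5, 6, 7, 8, 9, 10], the degrees are [2, 2, 2, 2, 2, 2, 2, 2, 2, 2], giving D = diag(2, 2, 2, 2, 2, 2, 2, 2, 2, 2) and L = D - A. Computing the eigenvalues of L and sorting gives [0, 0.3820, 0.3820, 1.3820, 1.3820, 2.6180, 2.6180, 3.6180, 3.6180, 4]. The Fiedler value lambda_2 = 0.3820 is strictly positive, so the graph is connected. There is one zero in the spectrum, matching the 1 component. The largest eigenvalue, 4, is at most the vertex count 10.

0.3820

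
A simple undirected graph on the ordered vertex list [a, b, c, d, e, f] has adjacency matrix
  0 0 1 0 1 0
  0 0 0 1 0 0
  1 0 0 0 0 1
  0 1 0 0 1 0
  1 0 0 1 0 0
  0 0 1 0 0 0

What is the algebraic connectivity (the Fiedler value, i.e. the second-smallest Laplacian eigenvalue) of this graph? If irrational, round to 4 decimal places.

Each diagonal entry of L is the vertex degree and each off-diagonal entry is -1 where an edge is present, 0 otherwise; in the order [a, b, c, d, e, f] the diagonal is [2, 1, 2, 2, 2, 1]. The sorted Laplacian eigenvalues are [0, 0.2679, 1, 2, 3, 3.7321]; the algebraic connectivity is the second entry, 0.2679.

0.2679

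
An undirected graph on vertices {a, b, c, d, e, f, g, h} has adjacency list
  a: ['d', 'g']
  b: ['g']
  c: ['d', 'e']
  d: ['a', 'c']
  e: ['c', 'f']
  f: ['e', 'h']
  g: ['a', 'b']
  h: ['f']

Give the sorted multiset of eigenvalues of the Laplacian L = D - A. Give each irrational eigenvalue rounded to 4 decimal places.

With the vertex order [a, b, c, d, e, f, g, h], the degrees are [2, 1, 2, 2, 2, 2, 2, 1], giving D = diag(2, 1, 2, 2, 2, 2, 2, 1) and L = D - A. The multiplicity of 0 as a Laplacian eigenvalue equals the number of connected components. The single zero eigenvalue shows the graph is connected. By the matrix-tree theorem the graph has (1/8) * product of the nonzero eigenvalues = 1 spanning tree.

[0, 0.1522, 0.5858, 1.2346, 2, 2.7654, 3.4142, 3.8478]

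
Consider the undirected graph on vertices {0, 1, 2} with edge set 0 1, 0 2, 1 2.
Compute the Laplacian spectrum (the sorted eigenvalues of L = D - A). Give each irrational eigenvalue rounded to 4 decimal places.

[0, 3, 3]

With the vertex order [0, 1, 2], the degrees are [2, 2, 2], giving D = diag(2, 2, 2) and L = D - A. Diagonalising L (or applying a numerical eigensolver to the 3x3 matrix) gives the spectrum above. The single zero eigenvalue shows the graph is connected. There is one zero in the spectrum, matching the 1 component.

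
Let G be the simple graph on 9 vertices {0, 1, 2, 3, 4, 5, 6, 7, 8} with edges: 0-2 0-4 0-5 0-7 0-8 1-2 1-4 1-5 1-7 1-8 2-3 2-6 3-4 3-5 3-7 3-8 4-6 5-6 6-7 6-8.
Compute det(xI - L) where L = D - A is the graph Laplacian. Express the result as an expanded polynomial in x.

With the vertex order [0, 1, 2, 3, 4, 5, 6, 7, 8], the degrees are [5, 5, 4, 5, 4, 4, 5, 4, 4], giving D = diag(5, 5, 4, 5, 4, 4, 5, 4, 4) and L = D - A. Computing det(xI - L) by cofactor expansion (or equivalently via sum-over-permutations) gives x^9 - 40x^8 + 690x^7 - 6720x^6 + 40485x^5 - 154704x^4 + 366560x^3 - 492800x^2 + 288000x. Since p(0) = det(-L) = 0, x divides p(x). There is one zero in the spectrum, matching the 1 component. The largest eigenvalue, 9, is at most the vertex count 9.

x^9 - 40x^8 + 690x^7 - 6720x^6 + 40485x^5 - 154704x^4 + 366560x^3 - 492800x^2 + 288000x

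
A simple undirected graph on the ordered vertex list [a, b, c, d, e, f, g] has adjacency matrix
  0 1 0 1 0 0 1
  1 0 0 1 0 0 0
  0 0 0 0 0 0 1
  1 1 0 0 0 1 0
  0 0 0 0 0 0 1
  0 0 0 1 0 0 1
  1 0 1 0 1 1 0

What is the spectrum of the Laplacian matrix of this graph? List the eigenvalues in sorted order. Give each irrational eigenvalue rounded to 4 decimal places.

[0, 0.6338, 1, 1.7405, 3.3172, 3.8665, 5.4420]

Each diagonal entry of L is the vertex degree and each off-diagonal entry is -1 where an edge is present, 0 otherwise; in the order [a, b, c, d, e, f, g] the diagonal is [3, 2, 1, 3, 1, 2, 4]. Since every row of L sums to 0, the all-ones vector is in the kernel and 0 is an eigenvalue. The single zero eigenvalue shows the graph is connected. The eigenvalues sum to 16, which equals trace(L) = 2|E|. The largest eigenvalue, 5.4420, is at most the vertex count 7.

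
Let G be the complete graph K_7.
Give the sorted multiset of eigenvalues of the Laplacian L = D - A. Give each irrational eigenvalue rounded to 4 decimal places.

The graph has 7 vertices and degree multiset [6, 6, 6, 6, 6, 6, 6]; D is the diagonal matrix of degrees and L = D - A. The multiplicity of 0 as a Laplacian eigenvalue equals the number of connected components. The eigenvalues sum to 42, which equals trace(L) = 2|E|.

[0, 7, 7, 7, 7, 7, 7]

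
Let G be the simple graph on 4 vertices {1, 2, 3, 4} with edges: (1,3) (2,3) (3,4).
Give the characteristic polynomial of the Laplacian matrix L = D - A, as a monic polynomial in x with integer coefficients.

x^4 - 6x^3 + 9x^2 - 4x

Each diagonal entry of L is the vertex degree and each off-diagonal entry is -1 where an edge is present, 0 otherwise; in the order [1, 2, 3, 4] the diagonal is [1, 1, 3, 1]. Computing det(xI - L) by cofactor expansion (or equivalently via sum-over-permutations) gives x^4 - 6x^3 + 9x^2 - 4x. The constant term is 0 because L is singular (the all-ones vector lies in its kernel).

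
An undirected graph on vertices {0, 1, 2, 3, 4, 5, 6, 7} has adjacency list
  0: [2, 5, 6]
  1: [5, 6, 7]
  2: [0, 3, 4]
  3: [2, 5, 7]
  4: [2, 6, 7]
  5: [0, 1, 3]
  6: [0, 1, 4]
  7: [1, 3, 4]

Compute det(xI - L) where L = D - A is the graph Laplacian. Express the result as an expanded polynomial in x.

x^8 - 24x^7 + 240x^6 - 1296x^5 + 4080x^4 - 7488x^3 + 7424x^2 - 3072x

With the vertex order [0, 1, 2, 3, 4, 5, 6, 7], the degrees are [3, 3, 3, 3, 3, 3, 3, 3], giving D = diag(3, 3, 3, 3, 3, 3, 3, 3) and L = D - A. L has integer entries, so p(x) = det(xI - L) has integer coefficients. Expanding the determinant yields x^8 - 24x^7 + 240x^6 - 1296x^5 + 4080x^4 - 7488x^3 + 7424x^2 - 3072x. The coefficient of x^7 equals -trace(L) = -24, matching the sum of degrees. The largest eigenvalue, 6, is at most the vertex count 8. The eigenvalues sum to 24, which equals trace(L) = 2|E|.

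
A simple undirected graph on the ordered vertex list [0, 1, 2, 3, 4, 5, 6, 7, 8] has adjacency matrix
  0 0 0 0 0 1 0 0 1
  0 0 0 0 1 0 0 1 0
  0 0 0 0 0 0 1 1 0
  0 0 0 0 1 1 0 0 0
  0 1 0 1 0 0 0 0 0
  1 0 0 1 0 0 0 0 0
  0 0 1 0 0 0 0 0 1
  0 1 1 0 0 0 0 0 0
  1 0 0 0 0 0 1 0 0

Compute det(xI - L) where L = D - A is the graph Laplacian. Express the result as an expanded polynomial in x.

Reading degrees in the order [0, 1, 2, 3, 4, 5, 6, 7, 8] gives [2, 2, 2, 2, 2, 2, 2, 2, 2]; set D = diag(2, 2, 2, 2, 2, 2, 2, 2, 2) and form L = D - A. Computing det(xI - L) by cofactor expansion (or equivalently via sum-over-permutations) gives x^9 - 18x^8 + 135x^7 - 546x^6 + 1287x^5 - 1782x^4 + 1386x^3 - 540x^2 + 81x. Since p(0) = det(-L) = 0, x divides p(x). By the matrix-tree theorem the graph has (1/9) * product of the nonzero eigenvalues = 9 spanning trees.

x^9 - 18x^8 + 135x^7 - 546x^6 + 1287x^5 - 1782x^4 + 1386x^3 - 540x^2 + 81x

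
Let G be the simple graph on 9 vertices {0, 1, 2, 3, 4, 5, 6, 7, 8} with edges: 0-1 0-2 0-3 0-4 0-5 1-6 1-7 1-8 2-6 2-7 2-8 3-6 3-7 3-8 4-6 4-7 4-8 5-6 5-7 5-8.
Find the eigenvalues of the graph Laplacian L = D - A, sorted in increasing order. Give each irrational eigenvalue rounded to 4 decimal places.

With the vertex order [0, 1, 2, 3, 4, 5, 6, 7, 8], the degrees are [5, 4, 4, 4, 4, 4, 5, 5, 5], giving D = diag(5, 4, 4, 4, 4, 4, 5, 5, 5) and L = D - A. Diagonalising L (or applying a numerical eigensolver to the 9x9 matrix) gives the spectrum above. The single zero eigenvalue shows the graph is connected.

[0, 4, 4, 4, 4, 5, 5, 5, 9]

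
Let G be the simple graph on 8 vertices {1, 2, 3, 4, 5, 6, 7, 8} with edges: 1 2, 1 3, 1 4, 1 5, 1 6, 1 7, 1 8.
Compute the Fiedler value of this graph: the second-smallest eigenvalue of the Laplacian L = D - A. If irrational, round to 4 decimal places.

With the vertex order [1, 2, 3, 4, 5, 6, 7, 8], the degrees are [7, 1, 1, 1, 1, 1, 1, 1], giving D = diag(7, 1, 1, 1, 1, 1, 1, 1) and L = D - A. The sorted Laplacian eigenvalues are [0, 1, 1, 1, 1, 1, 1, 8]; the algebraic connectivity is the second entry, 1. The eigenvalues sum to 14, which equals trace(L) = 2|E|.

1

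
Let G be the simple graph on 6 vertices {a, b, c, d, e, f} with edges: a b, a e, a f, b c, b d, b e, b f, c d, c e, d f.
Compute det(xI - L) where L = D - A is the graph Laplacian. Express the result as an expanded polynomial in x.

x^6 - 20x^5 + 155x^4 - 580x^3 + 1045x^2 - 726x

With the vertex order [a, b, c, d, e, f], the degrees are [3, 5, 3, 3, 3, 3], giving D = diag(3, 5, 3, 3, 3, 3) and L = D - A. Computing det(xI - L) by cofactor expansion (or equivalently via sum-over-permutations) gives x^6 - 20x^5 + 155x^4 - 580x^3 + 1045x^2 - 726x. Since p(0) = det(-L) = 0, x divides p(x). The largest eigenvalue, 6, is at most the vertex count 6.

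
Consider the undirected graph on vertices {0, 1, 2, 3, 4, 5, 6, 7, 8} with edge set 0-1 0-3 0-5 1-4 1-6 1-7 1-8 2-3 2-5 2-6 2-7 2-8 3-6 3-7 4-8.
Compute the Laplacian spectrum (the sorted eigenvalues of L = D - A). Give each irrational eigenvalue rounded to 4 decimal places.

Reading degrees in the order [0, 1, 2, 3, 4, 5, 6, 7, 8] gives [3, 5, 5, 4, 2, 2, 3, 3, 3]; set D = diag(3, 5, 5, 4, 2, 2, 3, 3, 3) and form L = D - A. The multiplicity of 0 as a Laplacian eigenvalue equals the number of connected components. The single zero eigenvalue shows the graph is connected. There is one zero in the spectrum, matching the 1 component. The largest eigenvalue, 6.8284, is at most the vertex count 9.

[0, 1.1716, 1.8111, 3, 3, 3.5431, 4.4569, 6.1889, 6.8284]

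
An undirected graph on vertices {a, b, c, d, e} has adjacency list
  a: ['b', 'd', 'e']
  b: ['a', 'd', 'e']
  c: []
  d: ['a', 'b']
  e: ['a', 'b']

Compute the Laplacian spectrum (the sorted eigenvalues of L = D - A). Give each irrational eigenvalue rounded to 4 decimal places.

With the vertex order [a, b, c, d, e], the degrees are [3, 3, 0, 2, 2], giving D = diag(3, 3, 0, 2, 2) and L = D - A. L is symmetric positive semidefinite, so every eigenvalue is real and nonnegative. The 2 zero eigenvalues correspond to the 2 connected components. There are 2 zeros in the spectrum, matching the 2 components.

[0, 0, 2, 4, 4]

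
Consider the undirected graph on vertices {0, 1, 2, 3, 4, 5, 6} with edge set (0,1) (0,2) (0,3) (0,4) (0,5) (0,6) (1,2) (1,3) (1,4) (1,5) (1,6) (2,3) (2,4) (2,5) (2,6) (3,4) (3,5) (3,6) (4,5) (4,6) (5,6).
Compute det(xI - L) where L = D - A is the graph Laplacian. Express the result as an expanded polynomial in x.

With the vertex order [0, 1, 2, 3, 4, 5, 6], the degrees are [6, 6, 6, 6, 6, 6, 6], giving D = diag(6, 6, 6, 6, 6, 6, 6) and L = D - A. L has integer entries, so p(x) = det(xI - L) has integer coefficients. Expanding the determinant yields x^7 - 42x^6 + 735x^5 - 6860x^4 + 36015x^3 - 100842x^2 + 117649x. Since p(0) = det(-L) = 0, x divides p(x). By the matrix-tree theorem the graph has (1/7) * product of the nonzero eigenvalues = 16807 spanning trees.

x^7 - 42x^6 + 735x^5 - 6860x^4 + 36015x^3 - 100842x^2 + 117649x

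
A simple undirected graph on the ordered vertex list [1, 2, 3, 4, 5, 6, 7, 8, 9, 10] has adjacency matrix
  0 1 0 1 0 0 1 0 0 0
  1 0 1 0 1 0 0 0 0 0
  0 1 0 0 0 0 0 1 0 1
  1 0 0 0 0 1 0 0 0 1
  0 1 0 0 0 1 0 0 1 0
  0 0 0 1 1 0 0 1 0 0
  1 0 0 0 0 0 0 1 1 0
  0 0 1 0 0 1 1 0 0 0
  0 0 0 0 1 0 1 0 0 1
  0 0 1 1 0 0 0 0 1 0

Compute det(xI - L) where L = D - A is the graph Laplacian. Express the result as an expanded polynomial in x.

Reading degrees in the order [1, 2, 3, 4, 5, 6, 7, 8, 9, 10] gives [3, 3, 3, 3, 3, 3, 3, 3, 3, 3]; set D = diag(3, 3, 3, 3, 3, 3, 3, 3, 3, 3) and form L = D - A. L has integer entries, so p(x) = det(xI - L) has integer coefficients. Expanding the determinant yields x^10 - 30x^9 + 390x^8 - 2880x^7 + 13305x^6 - 39882x^5 + 77640x^4 - 94800x^3 + 66000x^2 - 20000x. The coefficient of x^9 equals -trace(L) = -30, matching the sum of degrees.

x^10 - 30x^9 + 390x^8 - 2880x^7 + 13305x^6 - 39882x^5 + 77640x^4 - 94800x^3 + 66000x^2 - 20000x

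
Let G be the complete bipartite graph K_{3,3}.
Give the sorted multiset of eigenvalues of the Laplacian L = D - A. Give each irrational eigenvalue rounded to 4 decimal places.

The graph has 6 vertices and degree multiset [3, 3, 3, 3, 3, 3]; D is the diagonal matrix of degrees and L = D - A. L is symmetric positive semidefinite, so every eigenvalue is real and nonnegative. The eigenvalues sum to 18, which equals trace(L) = 2|E|. By the matrix-tree theorem the graph has (1/6) * product of the nonzero eigenvalues = 81 spanning trees.

[0, 3, 3, 3, 3, 6]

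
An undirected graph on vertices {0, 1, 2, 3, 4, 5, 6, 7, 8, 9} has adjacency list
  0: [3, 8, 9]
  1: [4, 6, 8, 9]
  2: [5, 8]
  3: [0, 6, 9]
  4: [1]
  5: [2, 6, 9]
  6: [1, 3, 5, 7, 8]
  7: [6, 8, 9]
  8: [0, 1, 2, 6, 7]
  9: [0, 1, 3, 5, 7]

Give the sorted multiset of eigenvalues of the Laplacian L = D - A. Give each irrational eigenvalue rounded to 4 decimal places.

Reading degrees in the order [0, 1, 2, 3, 4, 5, 6, 7, 8, 9] gives [3, 4, 2, 3, 1, 3, 5, 3, 5, 5]; set D = diag(3, 4, 2, 3, 1, 3, 5, 3, 5, 5) and form L = D - A. The multiplicity of 0 as a Laplacian eigenvalue equals the number of connected components. The eigenvalues sum to 34, which equals trace(L) = 2|E|.

[0, 0.7822, 1.5023, 2.4505, 3, 3.7657, 3.8093, 4.8499, 6.6551, 7.1849]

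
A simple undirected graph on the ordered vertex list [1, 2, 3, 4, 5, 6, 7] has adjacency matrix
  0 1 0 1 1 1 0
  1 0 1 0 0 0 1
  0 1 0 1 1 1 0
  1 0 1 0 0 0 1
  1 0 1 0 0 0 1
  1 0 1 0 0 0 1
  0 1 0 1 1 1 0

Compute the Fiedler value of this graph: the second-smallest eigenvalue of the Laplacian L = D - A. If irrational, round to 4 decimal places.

3

With the vertex order [1, 2, 3, 4, 5, 6, 7], the degrees are [4, 3, 4, 3, 3, 3, 4], giving D = diag(4, 3, 4, 3, 3, 3, 4) and L = D - A. Computing the eigenvalues of L and sorting gives [0, 3, 3, 3, 4, 4, 7]. The Fiedler value lambda_2 = 3 is strictly positive, so the graph is connected. The largest eigenvalue, 7, is at most the vertex count 7.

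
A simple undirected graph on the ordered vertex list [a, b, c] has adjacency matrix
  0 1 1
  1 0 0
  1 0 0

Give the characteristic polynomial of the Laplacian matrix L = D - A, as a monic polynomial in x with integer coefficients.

Reading degrees in the order [a, b, c] gives [2, 1, 1]; set D = diag(2, 1, 1) and form L = D - A. Computing det(xI - L) by cofactor expansion (or equivalently via sum-over-permutations) gives x^3 - 4x^2 + 3x. The constant term is 0 because L is singular (the all-ones vector lies in its kernel). The eigenvalues sum to 4, which equals trace(L) = 2|E|. There is one zero in the spectrum, matching the 1 component.

x^3 - 4x^2 + 3x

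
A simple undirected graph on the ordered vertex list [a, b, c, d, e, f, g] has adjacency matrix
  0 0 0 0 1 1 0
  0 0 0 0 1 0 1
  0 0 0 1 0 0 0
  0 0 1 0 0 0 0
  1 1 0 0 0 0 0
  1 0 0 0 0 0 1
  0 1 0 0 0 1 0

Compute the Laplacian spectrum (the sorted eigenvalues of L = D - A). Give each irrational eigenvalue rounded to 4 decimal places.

Each diagonal entry of L is the vertex degree and each off-diagonal entry is -1 where an edge is present, 0 otherwise; in the order [a, b, c, d, e, f, g] the diagonal is [2, 2, 1, 1, 2, 2, 2]. Diagonalising L (or applying a numerical eigensolver to the 7x7 matrix) gives the spectrum above. The 2 zero eigenvalues correspond to the 2 connected components. The eigenvalues sum to 12, which equals trace(L) = 2|E|. The largest eigenvalue, 3.6180, is at most the vertex count 7.

[0, 0, 1.3820, 1.3820, 2, 3.6180, 3.6180]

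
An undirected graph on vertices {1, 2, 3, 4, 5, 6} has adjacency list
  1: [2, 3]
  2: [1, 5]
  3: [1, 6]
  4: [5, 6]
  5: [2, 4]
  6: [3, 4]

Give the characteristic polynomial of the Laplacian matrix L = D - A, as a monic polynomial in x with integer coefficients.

x^6 - 12x^5 + 54x^4 - 112x^3 + 105x^2 - 36x

With the vertex order [1, 2, 3, 4, 5, 6], the degrees are [2, 2, 2, 2, 2, 2], giving D = diag(2, 2, 2, 2, 2, 2) and L = D - A. Computing det(xI - L) by cofactor expansion (or equivalently via sum-over-permutations) gives x^6 - 12x^5 + 54x^4 - 112x^3 + 105x^2 - 36x. The coefficient of x^5 equals -trace(L) = -12, matching the sum of degrees. The eigenvalues sum to 12, which equals trace(L) = 2|E|. The largest eigenvalue, 4, is at most the vertex count 6.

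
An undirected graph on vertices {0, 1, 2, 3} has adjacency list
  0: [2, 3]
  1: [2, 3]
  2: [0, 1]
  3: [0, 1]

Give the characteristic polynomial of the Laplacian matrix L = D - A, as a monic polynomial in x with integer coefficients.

Reading degrees in the order [0, 1, 2, 3] gives [2, 2, 2, 2]; set D = diag(2, 2, 2, 2) and form L = D - A. Computing det(xI - L) by cofactor expansion (or equivalently via sum-over-permutations) gives x^4 - 8x^3 + 20x^2 - 16x. The constant term is 0 because L is singular (the all-ones vector lies in its kernel). There is one zero in the spectrum, matching the 1 component.

x^4 - 8x^3 + 20x^2 - 16x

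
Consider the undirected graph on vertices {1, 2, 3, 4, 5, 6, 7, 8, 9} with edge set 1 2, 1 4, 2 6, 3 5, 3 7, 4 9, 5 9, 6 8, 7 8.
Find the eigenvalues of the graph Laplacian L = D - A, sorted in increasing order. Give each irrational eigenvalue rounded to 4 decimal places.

Each diagonal entry of L is the vertex degree and each off-diagonal entry is -1 where an edge is present, 0 otherwise; in the order [1, 2, 3, 4, 5, 6, 7, 8, 9] the diagonal is [2, 2, 2, 2, 2, 2, 2, 2, 2]. L is symmetric positive semidefinite, so every eigenvalue is real and nonnegative. There is one zero in the spectrum, matching the 1 component.

[0, 0.4679, 0.4679, 1.6527, 1.6527, 3, 3, 3.8794, 3.8794]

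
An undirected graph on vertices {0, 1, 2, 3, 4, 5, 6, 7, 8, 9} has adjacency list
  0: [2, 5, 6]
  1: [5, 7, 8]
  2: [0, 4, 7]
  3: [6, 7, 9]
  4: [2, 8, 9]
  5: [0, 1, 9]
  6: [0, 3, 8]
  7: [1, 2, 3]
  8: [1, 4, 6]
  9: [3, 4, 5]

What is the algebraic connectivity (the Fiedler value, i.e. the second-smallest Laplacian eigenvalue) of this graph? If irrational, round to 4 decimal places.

2

Each diagonal entry of L is the vertex degree and each off-diagonal entry is -1 where an edge is present, 0 otherwise; in the order [0, 1, 2, 3, 4, 5, 6, 7, 8, 9] the diagonal is [3, 3, 3, 3, 3, 3, 3, 3, 3, 3]. The sorted Laplacian eigenvalues are [0, 2, 2, 2, 2, 2, 5, 5, 5, 5]; the algebraic connectivity is the second entry, 2. By the matrix-tree theorem the graph has (1/10) * product of the nonzero eigenvalues = 2000 spanning trees.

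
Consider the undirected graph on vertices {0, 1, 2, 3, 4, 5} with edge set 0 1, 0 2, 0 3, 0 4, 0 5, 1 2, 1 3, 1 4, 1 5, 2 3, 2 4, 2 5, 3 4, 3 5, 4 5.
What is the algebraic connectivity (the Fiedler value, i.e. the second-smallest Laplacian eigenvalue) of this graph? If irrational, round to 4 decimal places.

Each diagonal entry of L is the vertex degree and each off-diagonal entry is -1 where an edge is present, 0 otherwise; in the order [0, 1, 2, 3, 4, 5] the diagonal is [5, 5, 5, 5, 5, 5]. Computing the eigenvalues of L and sorting gives [0, 6, 6, 6, 6, 6]. The Fiedler value lambda_2 = 6 is strictly positive, so the graph is connected.

6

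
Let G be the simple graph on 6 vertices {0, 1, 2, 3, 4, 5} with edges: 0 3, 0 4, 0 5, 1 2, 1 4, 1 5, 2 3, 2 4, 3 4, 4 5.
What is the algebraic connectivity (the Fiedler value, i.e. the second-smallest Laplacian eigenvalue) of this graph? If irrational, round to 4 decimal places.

With the vertex order [0, 1, 2, 3, 4, 5], the degrees are [3, 3, 3, 3, 5, 3], giving D = diag(3, 3, 3, 3, 5, 3) and L = D - A. Computing the eigenvalues of L and sorting gives [0, 2.3820, 2.3820, 4.6180, 4.6180, 6]. The Fiedler value lambda_2 = 2.3820 is strictly positive, so the graph is connected. The largest eigenvalue, 6, is at most the vertex count 6. The eigenvalues sum to 20, which equals trace(L) = 2|E|.

2.3820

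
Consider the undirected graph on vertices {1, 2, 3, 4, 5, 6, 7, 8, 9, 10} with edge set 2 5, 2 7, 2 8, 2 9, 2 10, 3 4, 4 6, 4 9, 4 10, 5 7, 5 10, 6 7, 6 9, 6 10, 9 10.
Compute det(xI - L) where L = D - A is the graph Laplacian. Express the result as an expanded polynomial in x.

x^10 - 30x^9 + 376x^8 - 2550x^7 + 10123x^6 - 23740x^5 + 31521x^4 - 21202x^3 + 5472x^2

Reading degrees in the order [1, 2, 3, 4, 5, 6, 7, 8, 9, 10] gives [0, 5, 1, 4, 3, 4, 3, 1, 4, 5]; set D = diag(0, 5, 1, 4, 3, 4, 3, 1, 4, 5) and form L = D - A. L has integer entries, so p(x) = det(xI - L) has integer coefficients. Expanding the determinant yields x^10 - 30x^9 + 376x^8 - 2550x^7 + 10123x^6 - 23740x^5 + 31521x^4 - 21202x^3 + 5472x^2. The constant term is 0 because L is singular (the all-ones vector lies in its kernel).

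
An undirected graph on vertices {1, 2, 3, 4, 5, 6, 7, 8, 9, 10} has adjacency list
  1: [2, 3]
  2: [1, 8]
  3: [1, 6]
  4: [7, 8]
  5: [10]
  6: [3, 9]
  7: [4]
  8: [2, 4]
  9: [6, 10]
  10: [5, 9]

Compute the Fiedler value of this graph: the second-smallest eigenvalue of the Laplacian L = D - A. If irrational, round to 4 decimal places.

Each diagonal entry of L is the vertex degree and each off-diagonal entry is -1 where an edge is present, 0 otherwise; in the order [1, 2, 3, 4, 5, 6, 7, 8, 9, 10] the diagonal is [2, 2, 2, 2, 1, 2, 1, 2, 2, 2]. The sorted Laplacian eigenvalues are [0, 0.0979, 0.3820, 0.8244, 1.3820, 2, 2.6180, 3.1756, 3.6180, 3.9021]; the algebraic connectivity is the second entry, 0.0979. By the matrix-tree theorem the graph has (1/10) * product of the nonzero eigenvalues = 1 spanning tree.

0.0979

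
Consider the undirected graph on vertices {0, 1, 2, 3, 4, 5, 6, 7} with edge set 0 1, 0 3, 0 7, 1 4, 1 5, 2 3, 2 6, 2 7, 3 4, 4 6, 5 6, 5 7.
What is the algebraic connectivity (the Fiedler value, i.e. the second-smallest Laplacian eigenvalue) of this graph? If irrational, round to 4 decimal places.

2

With the vertex order [0, 1, 2, 3, 4, 5, 6, 7], the degrees are [3, 3, 3, 3, 3, 3, 3, 3], giving D = diag(3, 3, 3, 3, 3, 3, 3, 3) and L = D - A. Computing the eigenvalues of L and sorting gives [0, 2, 2, 2, 4, 4, 4, 6]. The Fiedler value lambda_2 = 2 is strictly positive, so the graph is connected. By the matrix-tree theorem the graph has (1/8) * product of the nonzero eigenvalues = 384 spanning trees.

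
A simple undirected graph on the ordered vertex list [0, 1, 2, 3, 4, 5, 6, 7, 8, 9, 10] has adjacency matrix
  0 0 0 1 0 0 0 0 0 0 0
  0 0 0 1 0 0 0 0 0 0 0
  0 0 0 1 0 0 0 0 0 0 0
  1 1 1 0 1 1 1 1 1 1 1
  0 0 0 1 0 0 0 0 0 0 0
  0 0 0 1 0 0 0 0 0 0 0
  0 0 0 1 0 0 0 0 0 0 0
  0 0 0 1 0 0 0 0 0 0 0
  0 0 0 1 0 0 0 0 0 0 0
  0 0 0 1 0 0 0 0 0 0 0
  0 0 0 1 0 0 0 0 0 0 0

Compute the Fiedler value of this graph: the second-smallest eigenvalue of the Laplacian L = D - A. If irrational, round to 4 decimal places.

Each diagonal entry of L is the vertex degree and each off-diagonal entry is -1 where an edge is present, 0 otherwise; in the order [0, 1, 2, 3, 4, 5, 6, 7, 8, 9, 10] the diagonal is [1, 1, 1, 10, 1, 1, 1, 1, 1, 1, 1]. The smallest Laplacian eigenvalue is always 0. The next one, lambda_2 = 1, measures how hard the graph is to disconnect: larger values mean better connectivity. The largest eigenvalue, 11, is at most the vertex count 11.

1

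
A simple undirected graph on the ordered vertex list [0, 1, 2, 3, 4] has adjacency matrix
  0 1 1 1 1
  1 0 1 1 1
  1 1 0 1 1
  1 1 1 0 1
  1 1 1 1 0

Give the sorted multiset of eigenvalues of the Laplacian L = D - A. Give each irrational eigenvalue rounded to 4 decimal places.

With the vertex order [0, 1, 2, 3, 4], the degrees are [4, 4, 4, 4, 4], giving D = diag(4, 4, 4, 4, 4) and L = D - A. Since every row of L sums to 0, the all-ones vector is in the kernel and 0 is an eigenvalue. By the matrix-tree theorem the graph has (1/5) * product of the nonzero eigenvalues = 125 spanning trees.

[0, 5, 5, 5, 5]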